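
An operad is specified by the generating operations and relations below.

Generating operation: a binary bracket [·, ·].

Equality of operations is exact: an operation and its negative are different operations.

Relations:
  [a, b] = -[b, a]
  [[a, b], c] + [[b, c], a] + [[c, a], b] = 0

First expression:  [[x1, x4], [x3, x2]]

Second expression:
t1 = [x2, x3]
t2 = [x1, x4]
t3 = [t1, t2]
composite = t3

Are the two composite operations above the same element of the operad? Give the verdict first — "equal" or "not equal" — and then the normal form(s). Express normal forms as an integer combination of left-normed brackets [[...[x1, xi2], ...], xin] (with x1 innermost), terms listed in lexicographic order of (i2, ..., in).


equal — both sides give -[[[x1, x4], x2], x3] + [[[x1, x4], x3], x2]

In normal form, the first expression is -[[[x1, x4], x2], x3] + [[[x1, x4], x3], x2]
In normal form, the second expression is -[[[x1, x4], x2], x3] + [[[x1, x4], x3], x2]
One common form — equal.


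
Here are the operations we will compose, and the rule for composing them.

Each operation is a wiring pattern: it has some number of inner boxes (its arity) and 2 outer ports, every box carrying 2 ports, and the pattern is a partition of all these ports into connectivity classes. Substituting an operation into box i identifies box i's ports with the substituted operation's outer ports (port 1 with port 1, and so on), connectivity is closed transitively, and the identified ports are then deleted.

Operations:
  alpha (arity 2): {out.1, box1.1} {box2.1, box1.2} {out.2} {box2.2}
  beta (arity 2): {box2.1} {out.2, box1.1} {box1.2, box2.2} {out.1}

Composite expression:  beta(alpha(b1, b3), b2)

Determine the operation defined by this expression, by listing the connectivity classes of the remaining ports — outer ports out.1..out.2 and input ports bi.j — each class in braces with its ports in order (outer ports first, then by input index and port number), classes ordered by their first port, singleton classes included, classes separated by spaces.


Two ports join when wires chain via beta-identified ports.
alpha over (b1, b3) gives {out.1, b1.1} {out.2} {b1.2, b3.1} {b3.2}, out.j being that stage's outer ports
beta over (b1, b3, b2) gives {out.1} {out.2, b1.1} {b1.2, b3.1} {b2.1} {b2.2} {b3.2}, out.j being that stage's outer ports

{out.1} {out.2, b1.1} {b1.2, b3.1} {b2.1} {b2.2} {b3.2}


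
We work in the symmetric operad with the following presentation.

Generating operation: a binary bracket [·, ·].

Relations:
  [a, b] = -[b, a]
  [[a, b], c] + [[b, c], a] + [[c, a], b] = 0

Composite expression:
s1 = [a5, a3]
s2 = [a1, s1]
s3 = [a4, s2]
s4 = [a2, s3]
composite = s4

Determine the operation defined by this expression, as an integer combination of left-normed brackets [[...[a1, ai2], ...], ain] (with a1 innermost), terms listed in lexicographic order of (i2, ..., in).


-[[[[a1, a3], a5], a4], a2] + [[[[a1, a5], a3], a4], a2]

A multilinear Lie element is pinned by a1-initial words (a1 innermost).
Composite bracket: [a2, [a4, [a1, [a5, a3]]]]
The bracket unfolds into 16 signed words via [a, b] = ab - ba (2^4 = 16).
Only words starting with a1 matter:
  from a1a3a5a4a2, sign -1: term -[[[[a1, a3], a5], a4], a2]
  from a1a5a3a4a2, sign +1: term +[[[[a1, a5], a3], a4], a2]


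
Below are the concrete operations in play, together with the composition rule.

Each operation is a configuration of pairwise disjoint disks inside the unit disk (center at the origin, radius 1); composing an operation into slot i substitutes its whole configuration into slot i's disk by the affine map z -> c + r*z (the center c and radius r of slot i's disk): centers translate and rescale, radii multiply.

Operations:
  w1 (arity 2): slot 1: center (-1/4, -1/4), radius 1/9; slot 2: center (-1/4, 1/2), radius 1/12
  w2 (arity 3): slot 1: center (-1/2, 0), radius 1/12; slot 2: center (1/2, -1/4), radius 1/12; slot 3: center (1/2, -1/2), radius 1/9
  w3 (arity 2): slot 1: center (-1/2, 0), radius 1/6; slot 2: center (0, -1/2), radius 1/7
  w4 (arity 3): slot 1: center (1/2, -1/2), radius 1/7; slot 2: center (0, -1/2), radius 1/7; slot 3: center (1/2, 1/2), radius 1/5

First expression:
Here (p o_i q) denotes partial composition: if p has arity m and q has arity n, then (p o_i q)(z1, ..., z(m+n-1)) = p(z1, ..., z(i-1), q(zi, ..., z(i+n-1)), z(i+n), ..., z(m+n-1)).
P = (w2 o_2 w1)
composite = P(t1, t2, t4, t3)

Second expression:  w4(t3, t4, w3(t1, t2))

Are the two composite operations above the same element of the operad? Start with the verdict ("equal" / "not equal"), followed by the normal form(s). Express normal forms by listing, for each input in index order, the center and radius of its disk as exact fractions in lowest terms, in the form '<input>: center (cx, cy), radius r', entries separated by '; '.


not equal; the first gives t1: center (-1/2, 0), radius 1/12; t2: center (23/48, -13/48), radius 1/108; t3: center (1/2, -1/2), radius 1/9; t4: center (23/48, -5/24), radius 1/144 and the second t1: center (2/5, 1/2), radius 1/30; t2: center (1/2, 2/5), radius 1/35; t3: center (1/2, -1/2), radius 1/7; t4: center (0, -1/2), radius 1/7

Reducing the first expression gives t1: center (-1/2, 0), radius 1/12; t2: center (23/48, -13/48), radius 1/108; t3: center (1/2, -1/2), radius 1/9; t4: center (23/48, -5/24), radius 1/144
Reducing the second expression gives t1: center (2/5, 1/2), radius 1/30; t2: center (1/2, 2/5), radius 1/35; t3: center (1/2, -1/2), radius 1/7; t4: center (0, -1/2), radius 1/7
The forms do not match — not equal.


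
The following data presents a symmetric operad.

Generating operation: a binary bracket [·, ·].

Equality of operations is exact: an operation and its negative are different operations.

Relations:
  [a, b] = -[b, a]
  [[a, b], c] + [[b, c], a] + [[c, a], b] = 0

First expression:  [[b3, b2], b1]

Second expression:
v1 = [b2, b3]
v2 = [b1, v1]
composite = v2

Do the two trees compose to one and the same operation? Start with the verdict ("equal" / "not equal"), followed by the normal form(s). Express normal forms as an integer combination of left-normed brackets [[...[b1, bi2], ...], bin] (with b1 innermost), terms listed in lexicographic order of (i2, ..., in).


equal — both sides give [[b1, b2], b3] - [[b1, b3], b2]

Reducing the first expression gives [[b1, b2], b3] - [[b1, b3], b2]
Reducing the second expression gives [[b1, b2], b3] - [[b1, b3], b2]
Same normal form: equal.


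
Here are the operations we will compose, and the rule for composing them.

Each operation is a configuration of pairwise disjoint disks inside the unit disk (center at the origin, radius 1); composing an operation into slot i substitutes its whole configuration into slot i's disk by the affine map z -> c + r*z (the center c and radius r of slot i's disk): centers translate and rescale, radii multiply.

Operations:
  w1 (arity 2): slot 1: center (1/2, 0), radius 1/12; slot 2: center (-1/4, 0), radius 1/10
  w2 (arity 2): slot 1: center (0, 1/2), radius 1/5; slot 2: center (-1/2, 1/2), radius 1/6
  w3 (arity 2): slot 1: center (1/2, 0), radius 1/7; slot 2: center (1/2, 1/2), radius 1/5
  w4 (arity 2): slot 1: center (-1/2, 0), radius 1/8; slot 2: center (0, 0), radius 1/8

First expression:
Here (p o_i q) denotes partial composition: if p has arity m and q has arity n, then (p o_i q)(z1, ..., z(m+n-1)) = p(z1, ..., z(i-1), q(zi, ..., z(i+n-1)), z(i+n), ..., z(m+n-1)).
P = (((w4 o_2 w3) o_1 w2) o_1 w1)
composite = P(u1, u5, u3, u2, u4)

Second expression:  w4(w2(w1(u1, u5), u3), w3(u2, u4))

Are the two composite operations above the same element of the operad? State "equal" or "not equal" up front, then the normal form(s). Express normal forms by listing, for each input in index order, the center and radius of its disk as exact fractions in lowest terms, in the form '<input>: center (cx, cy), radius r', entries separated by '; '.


equal; both compose to u1: center (-39/80, 1/16), radius 1/480; u2: center (1/16, 0), radius 1/56; u3: center (-9/16, 1/16), radius 1/48; u4: center (1/16, 1/16), radius 1/40; u5: center (-81/160, 1/16), radius 1/400


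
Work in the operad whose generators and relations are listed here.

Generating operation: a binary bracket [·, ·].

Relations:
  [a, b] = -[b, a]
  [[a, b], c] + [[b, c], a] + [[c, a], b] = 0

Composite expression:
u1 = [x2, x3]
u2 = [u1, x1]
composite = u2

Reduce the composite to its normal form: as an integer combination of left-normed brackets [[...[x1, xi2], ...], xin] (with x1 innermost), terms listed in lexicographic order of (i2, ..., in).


Expand each bracket as ab - ba; the x1-initial words give the coefficients.
Composite bracket: [[x2, x3], x1]
Each bracket splits as ab - ba, giving 4 signed words (2^2 = 4).
Only words starting with x1 matter:
  word x1x2x3 has sign -1, contributing -[[x1, x2], x3]
  word x1x3x2 has sign +1, contributing +[[x1, x3], x2]

-[[x1, x2], x3] + [[x1, x3], x2]


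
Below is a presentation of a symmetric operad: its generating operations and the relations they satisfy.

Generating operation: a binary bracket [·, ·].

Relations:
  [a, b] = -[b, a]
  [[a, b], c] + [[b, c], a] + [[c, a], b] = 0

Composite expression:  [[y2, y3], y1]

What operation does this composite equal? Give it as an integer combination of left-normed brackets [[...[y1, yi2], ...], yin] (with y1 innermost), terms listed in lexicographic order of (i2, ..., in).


Expand each bracket as ab - ba; the y1-initial words give the coefficients.
Composite bracket: [[y2, y3], y1]
Expanding via [a, b] = ab - ba: 4 signed words (2^2 = 4).
Words beginning with y1 determine it all:
  from y1y2y3, sign -1: term -[[y1, y2], y3]
  from y1y3y2, sign +1: term +[[y1, y3], y2]

-[[y1, y2], y3] + [[y1, y3], y2]


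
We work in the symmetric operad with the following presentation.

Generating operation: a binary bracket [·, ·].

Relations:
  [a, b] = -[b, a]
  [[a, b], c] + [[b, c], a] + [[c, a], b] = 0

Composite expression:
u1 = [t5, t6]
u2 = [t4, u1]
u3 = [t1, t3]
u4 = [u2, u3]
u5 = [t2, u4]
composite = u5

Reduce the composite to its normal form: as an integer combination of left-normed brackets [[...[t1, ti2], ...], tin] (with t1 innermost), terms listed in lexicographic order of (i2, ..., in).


Left-normed coefficients sit on the t1-initial expansion words.
Composite bracket: [t2, [[t4, [t5, t6]], [t1, t3]]]
Under [a, b] = ab - ba we get 32 signed associative words (2^5 = 32).
Words beginning with t1 determine it all:
  sign of t1t3t4t5t6t2 is +1, so it contributes +[[[[[t1, t3], t4], t5], t6], t2]
  sign of t1t3t4t6t5t2 is -1, so it contributes -[[[[[t1, t3], t4], t6], t5], t2]
  sign of t1t3t5t6t4t2 is -1, so it contributes -[[[[[t1, t3], t5], t6], t4], t2]
  sign of t1t3t6t5t4t2 is +1, so it contributes +[[[[[t1, t3], t6], t5], t4], t2]

[[[[[t1, t3], t4], t5], t6], t2] - [[[[[t1, t3], t4], t6], t5], t2] - [[[[[t1, t3], t5], t6], t4], t2] + [[[[[t1, t3], t6], t5], t4], t2]


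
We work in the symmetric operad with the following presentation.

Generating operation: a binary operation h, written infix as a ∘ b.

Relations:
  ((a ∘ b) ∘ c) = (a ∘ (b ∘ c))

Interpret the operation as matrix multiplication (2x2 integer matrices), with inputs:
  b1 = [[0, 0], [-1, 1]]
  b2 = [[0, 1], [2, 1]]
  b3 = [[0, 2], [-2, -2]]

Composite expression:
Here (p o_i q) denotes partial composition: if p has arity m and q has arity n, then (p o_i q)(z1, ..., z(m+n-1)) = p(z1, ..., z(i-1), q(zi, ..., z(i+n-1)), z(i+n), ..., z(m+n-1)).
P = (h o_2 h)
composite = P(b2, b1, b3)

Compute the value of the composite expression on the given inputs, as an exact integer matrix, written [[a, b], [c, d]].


(b1 ∘ b3) = [[0, 0], [-2, -4]]
(b2 ∘ (b1 ∘ b3)) = [[-2, -4], [-2, -4]]

[[-2, -4], [-2, -4]]


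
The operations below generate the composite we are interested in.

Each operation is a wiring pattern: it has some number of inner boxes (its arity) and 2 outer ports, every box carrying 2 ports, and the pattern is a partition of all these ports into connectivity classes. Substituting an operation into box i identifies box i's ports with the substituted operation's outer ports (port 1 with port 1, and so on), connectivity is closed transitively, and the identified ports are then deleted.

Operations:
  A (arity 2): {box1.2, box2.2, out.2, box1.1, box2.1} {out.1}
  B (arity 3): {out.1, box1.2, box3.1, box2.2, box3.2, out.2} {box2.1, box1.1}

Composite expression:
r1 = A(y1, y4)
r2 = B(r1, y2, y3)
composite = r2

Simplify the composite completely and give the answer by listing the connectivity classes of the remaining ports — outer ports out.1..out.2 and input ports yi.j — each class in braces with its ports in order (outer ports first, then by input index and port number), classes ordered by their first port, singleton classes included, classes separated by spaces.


{out.1, out.2, y1.1, y1.2, y2.2, y3.1, y3.2, y4.1, y4.2} {y2.1}

After gluing at B, chains via deleted ports link the y-ports.
A over (y1, y4) gives {out.1} {out.2, y1.1, y1.2, y4.1, y4.2}, out.j being that stage's outer ports
B over (y1, y4, y2, y3) gives {out.1, out.2, y1.1, y1.2, y2.2, y3.1, y3.2, y4.1, y4.2} {y2.1}, out.j being that stage's outer ports


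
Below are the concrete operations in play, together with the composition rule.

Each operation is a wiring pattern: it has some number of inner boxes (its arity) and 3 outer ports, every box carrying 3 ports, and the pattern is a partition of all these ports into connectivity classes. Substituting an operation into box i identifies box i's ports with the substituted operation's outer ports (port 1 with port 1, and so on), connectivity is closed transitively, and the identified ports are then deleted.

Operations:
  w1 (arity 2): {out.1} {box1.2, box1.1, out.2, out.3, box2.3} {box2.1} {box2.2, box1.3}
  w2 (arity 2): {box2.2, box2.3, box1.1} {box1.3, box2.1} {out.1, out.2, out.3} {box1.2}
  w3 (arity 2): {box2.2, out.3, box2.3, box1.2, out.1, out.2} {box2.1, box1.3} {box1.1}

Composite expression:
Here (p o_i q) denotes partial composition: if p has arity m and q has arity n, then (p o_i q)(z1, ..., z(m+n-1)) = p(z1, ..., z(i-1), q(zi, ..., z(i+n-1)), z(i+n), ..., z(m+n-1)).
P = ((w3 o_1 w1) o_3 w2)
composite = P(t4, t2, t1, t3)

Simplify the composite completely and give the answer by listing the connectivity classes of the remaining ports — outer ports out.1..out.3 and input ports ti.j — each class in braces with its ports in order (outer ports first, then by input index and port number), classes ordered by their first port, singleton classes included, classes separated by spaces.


Connectivity passes through glued w3-boundaries; trace each wire chain.
stage w1: inputs (t4, t2), connectivity {out.1} {out.2, out.3, t2.3, t4.1, t4.2} {t2.1} {t2.2, t4.3}, out.j its boundary
stage w2: inputs (t1, t3), connectivity {out.1, out.2, out.3} {t1.1, t3.2, t3.3} {t1.2} {t1.3, t3.1}, out.j its boundary
stage w3: inputs (t4, t2, t1, t3), connectivity {out.1, out.2, out.3, t2.3, t4.1, t4.2} {t1.1, t3.2, t3.3} {t1.2} {t1.3, t3.1} {t2.1} {t2.2, t4.3}, out.j its boundary

{out.1, out.2, out.3, t2.3, t4.1, t4.2} {t1.1, t3.2, t3.3} {t1.2} {t1.3, t3.1} {t2.1} {t2.2, t4.3}


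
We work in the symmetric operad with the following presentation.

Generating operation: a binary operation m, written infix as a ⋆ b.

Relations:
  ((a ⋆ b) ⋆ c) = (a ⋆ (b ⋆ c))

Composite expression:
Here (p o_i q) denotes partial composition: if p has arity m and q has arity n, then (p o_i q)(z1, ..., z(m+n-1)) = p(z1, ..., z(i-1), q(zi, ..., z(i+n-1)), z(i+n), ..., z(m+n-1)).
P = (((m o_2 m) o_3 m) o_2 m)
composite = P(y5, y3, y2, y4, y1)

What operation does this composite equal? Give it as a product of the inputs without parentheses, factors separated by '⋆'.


y5 ⋆ y3 ⋆ y2 ⋆ y4 ⋆ y1

Key point: m is associative — brackets drop, the y-order remains.
(y3 ⋆ y2) spells out as y3 ⋆ y2
(y4 ⋆ y1) spells out as y4 ⋆ y1
((y3 ⋆ y2) ⋆ (y4 ⋆ y1)) spells out as y3 ⋆ y2 ⋆ y4 ⋆ y1
(y5 ⋆ ((y3 ⋆ y2) ⋆ (y4 ⋆ y1))) spells out as y5 ⋆ y3 ⋆ y2 ⋆ y4 ⋆ y1


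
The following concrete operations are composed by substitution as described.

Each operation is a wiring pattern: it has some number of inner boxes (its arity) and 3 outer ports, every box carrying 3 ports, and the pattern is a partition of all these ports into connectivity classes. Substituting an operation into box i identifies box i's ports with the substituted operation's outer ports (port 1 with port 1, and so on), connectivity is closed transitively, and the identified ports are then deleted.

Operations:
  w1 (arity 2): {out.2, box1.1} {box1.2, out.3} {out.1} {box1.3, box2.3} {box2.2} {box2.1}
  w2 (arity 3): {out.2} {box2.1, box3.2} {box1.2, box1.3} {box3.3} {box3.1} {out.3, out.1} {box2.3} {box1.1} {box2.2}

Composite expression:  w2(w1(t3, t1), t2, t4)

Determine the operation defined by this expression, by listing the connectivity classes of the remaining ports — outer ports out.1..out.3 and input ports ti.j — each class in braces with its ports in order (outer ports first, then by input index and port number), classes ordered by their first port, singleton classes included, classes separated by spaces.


{out.1, out.3} {out.2} {t1.1} {t1.2} {t1.3, t3.3} {t2.1, t4.2} {t2.2} {t2.3} {t3.1, t3.2} {t4.1} {t4.3}

Treat the ports identified at w2 as solder joints: merge, then drop.
w1 over (t3, t1) gives {out.1} {out.2, t3.1} {out.3, t3.2} {t1.1} {t1.2} {t1.3, t3.3}, out.j being that stage's outer ports
w2 over (t3, t1, t2, t4) gives {out.1, out.3} {out.2} {t1.1} {t1.2} {t1.3, t3.3} {t2.1, t4.2} {t2.2} {t2.3} {t3.1, t3.2} {t4.1} {t4.3}, out.j being that stage's outer ports


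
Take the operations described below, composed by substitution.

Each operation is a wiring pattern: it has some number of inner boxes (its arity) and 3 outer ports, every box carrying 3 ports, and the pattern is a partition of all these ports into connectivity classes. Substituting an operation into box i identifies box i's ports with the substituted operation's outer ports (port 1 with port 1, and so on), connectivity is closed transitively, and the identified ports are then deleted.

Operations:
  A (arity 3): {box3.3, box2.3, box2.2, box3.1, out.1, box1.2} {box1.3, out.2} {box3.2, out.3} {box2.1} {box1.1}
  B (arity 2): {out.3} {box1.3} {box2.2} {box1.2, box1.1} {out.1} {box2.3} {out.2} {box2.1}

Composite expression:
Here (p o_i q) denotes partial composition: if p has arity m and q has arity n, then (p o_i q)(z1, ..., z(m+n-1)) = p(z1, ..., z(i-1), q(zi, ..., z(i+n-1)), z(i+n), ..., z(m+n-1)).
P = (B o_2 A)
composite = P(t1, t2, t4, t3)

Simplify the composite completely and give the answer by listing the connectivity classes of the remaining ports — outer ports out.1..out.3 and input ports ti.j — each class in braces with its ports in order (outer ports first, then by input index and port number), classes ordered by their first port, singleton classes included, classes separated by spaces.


{out.1} {out.2} {out.3} {t1.1, t1.2} {t1.3} {t2.1} {t2.2, t3.1, t3.3, t4.2, t4.3} {t2.3} {t3.2} {t4.1}

Substituting into B glues patterns; closure does the rest.
composing A on (t2, t4, t3), with out.j its own outer ports: {out.1, t2.2, t3.1, t3.3, t4.2, t4.3} {out.2, t2.3} {out.3, t3.2} {t2.1} {t4.1}
composing B on (t1, t2, t4, t3), with out.j its own outer ports: {out.1} {out.2} {out.3} {t1.1, t1.2} {t1.3} {t2.1} {t2.2, t3.1, t3.3, t4.2, t4.3} {t2.3} {t3.2} {t4.1}


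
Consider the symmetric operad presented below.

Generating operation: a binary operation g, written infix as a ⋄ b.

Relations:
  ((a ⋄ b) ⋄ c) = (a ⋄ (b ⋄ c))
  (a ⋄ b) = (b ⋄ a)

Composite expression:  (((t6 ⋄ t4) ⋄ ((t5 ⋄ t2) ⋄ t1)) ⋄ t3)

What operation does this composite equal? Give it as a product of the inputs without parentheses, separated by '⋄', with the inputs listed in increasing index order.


t1 ⋄ t2 ⋄ t3 ⋄ t4 ⋄ t5 ⋄ t6


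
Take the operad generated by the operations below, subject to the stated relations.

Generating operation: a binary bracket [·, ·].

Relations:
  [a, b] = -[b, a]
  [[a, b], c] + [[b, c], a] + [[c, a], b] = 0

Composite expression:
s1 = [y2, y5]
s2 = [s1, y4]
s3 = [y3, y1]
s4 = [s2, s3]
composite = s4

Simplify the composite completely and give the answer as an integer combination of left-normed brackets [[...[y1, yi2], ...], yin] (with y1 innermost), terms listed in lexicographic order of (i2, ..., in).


[[[[y1, y3], y2], y5], y4] - [[[[y1, y3], y4], y2], y5] + [[[[y1, y3], y4], y5], y2] - [[[[y1, y3], y5], y2], y4]


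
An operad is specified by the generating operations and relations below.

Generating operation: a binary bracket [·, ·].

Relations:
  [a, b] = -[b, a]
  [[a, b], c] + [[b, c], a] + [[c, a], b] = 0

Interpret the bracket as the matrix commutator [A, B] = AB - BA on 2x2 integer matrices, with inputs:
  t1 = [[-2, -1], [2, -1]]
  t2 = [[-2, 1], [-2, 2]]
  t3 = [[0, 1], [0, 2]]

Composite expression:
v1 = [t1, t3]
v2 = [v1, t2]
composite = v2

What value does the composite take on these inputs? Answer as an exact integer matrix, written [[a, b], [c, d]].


[t1, t3] = [[-2, -3], [-4, 2]]
[[t1, t3], t2] = [[10, -16], [8, -10]]

[[10, -16], [8, -10]]


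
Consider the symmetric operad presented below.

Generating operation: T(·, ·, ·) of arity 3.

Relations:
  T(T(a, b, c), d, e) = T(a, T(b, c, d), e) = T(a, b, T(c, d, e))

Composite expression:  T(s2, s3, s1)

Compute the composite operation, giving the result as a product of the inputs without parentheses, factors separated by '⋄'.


Key point: T is associative — brackets drop, the s-order remains.
T(s2, s3, s1) unparenthesizes to s2 ⋄ s3 ⋄ s1

s2 ⋄ s3 ⋄ s1


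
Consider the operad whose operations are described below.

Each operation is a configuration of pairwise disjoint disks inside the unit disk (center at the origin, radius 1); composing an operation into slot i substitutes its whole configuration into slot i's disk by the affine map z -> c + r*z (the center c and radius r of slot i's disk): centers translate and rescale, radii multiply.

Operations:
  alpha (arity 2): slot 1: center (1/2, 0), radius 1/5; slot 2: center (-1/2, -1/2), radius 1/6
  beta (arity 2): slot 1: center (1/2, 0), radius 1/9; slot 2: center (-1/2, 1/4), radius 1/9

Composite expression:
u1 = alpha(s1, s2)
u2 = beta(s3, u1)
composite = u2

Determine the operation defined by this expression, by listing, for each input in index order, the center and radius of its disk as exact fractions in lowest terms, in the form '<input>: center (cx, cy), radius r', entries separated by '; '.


s1: center (-4/9, 1/4), radius 1/45; s2: center (-5/9, 7/36), radius 1/54; s3: center (1/2, 0), radius 1/9

Below beta, radii multiply path by path; the s-disk centers shift.
s3 passes through 1 substitution, ending at center (1/2, 0), radius 1/9
s1 passes through 2 substitutions, ending at center (-4/9, 1/4), radius 1/45
s2 passes through 2 substitutions, ending at center (-5/9, 7/36), radius 1/54


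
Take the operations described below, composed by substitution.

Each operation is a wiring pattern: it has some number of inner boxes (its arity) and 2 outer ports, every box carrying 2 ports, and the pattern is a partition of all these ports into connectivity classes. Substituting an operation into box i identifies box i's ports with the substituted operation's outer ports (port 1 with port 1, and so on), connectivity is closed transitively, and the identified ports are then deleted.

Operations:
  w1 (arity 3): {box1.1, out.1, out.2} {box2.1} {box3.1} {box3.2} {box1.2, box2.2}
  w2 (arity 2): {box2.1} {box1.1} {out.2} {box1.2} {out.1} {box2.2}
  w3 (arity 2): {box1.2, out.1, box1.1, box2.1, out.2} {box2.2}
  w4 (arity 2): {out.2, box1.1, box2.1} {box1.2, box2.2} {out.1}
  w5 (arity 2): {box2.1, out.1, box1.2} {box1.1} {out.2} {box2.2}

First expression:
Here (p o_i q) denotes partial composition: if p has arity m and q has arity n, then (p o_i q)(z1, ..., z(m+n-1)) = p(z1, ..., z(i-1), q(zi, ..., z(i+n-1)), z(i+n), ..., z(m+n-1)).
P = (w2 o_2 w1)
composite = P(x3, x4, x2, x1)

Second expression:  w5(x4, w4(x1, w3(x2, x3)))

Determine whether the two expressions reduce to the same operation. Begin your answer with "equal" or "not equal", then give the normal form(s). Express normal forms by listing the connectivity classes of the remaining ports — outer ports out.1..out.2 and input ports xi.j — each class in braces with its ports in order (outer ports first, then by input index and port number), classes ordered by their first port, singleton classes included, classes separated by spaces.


not equal — first {out.1} {out.2} {x1.1} {x1.2} {x2.1} {x2.2, x4.2} {x3.1} {x3.2} {x4.1}, second {out.1, x4.2} {out.2} {x1.1, x1.2, x2.1, x2.2, x3.1} {x3.2} {x4.1}

The first composite normalizes to {out.1} {out.2} {x1.1} {x1.2} {x2.1} {x2.2, x4.2} {x3.1} {x3.2} {x4.1}
The second composite normalizes to {out.1, x4.2} {out.2} {x1.1, x1.2, x2.1, x2.2, x3.1} {x3.2} {x4.1}
No match — not equal.


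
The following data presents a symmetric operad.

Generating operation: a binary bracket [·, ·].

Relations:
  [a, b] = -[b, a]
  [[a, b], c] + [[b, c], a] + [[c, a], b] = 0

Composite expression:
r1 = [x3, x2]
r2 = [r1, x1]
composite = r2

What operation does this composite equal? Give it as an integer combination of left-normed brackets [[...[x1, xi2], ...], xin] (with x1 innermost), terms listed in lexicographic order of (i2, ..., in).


Skip Jacobi rewriting: expand, keep x1-initial words, read off terms.
Composite bracket: [[x3, x2], x1]
The bracket unfolds into 4 signed words via [a, b] = ab - ba (2^2 = 4).
Only words starting with x1 matter:
  x1x2x3 (sign +1) contributes +[[x1, x2], x3]
  x1x3x2 (sign -1) contributes -[[x1, x3], x2]

[[x1, x2], x3] - [[x1, x3], x2]


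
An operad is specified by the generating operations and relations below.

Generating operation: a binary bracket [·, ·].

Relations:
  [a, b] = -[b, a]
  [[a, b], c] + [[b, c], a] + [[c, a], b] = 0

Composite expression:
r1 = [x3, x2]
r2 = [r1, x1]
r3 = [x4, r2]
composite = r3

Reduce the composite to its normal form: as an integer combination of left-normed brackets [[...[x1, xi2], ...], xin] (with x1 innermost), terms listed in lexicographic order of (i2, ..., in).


-[[[x1, x2], x3], x4] + [[[x1, x3], x2], x4]

Antisymmetry and Jacobi reduce to x1-anchored left-normed brackets.
Composite bracket: [x4, [[x3, x2], x1]]
Full expansion: 8 signed words from ab - ba (2^3 = 8).
The x1-initial words carry the normal form:
  sign of x1x2x3x4 is -1, so it contributes -[[[x1, x2], x3], x4]
  sign of x1x3x2x4 is +1, so it contributes +[[[x1, x3], x2], x4]


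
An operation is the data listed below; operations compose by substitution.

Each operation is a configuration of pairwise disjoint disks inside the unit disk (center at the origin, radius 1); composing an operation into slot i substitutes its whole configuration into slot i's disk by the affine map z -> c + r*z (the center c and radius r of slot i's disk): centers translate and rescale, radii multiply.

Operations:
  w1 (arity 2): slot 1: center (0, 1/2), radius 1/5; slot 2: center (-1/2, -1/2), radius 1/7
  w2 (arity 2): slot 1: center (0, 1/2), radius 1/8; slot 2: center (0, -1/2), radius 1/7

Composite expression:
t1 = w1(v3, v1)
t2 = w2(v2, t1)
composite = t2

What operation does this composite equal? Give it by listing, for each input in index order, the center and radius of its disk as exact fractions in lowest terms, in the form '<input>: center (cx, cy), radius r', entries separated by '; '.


Only the slot chain above each v matters under w2; compose those maps.
tracing v2 down its 1-map path: center (0, 1/2), radius 1/8
tracing v3 down its 2-map path: center (0, -3/7), radius 1/35
tracing v1 down its 2-map path: center (-1/14, -4/7), radius 1/49

v1: center (-1/14, -4/7), radius 1/49; v2: center (0, 1/2), radius 1/8; v3: center (0, -3/7), radius 1/35


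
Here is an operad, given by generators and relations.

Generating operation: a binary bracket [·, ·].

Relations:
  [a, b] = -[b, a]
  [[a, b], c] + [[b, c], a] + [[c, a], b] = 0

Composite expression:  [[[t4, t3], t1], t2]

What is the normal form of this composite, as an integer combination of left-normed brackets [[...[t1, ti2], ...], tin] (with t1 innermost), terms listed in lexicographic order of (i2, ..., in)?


Skip Jacobi rewriting: expand, keep t1-initial words, read off terms.
Composite bracket: [[[t4, t3], t1], t2]
Full expansion: 8 signed words from ab - ba (2^3 = 8).
Keep just the words that open with t1:
  t1t3t4t2 appears with sign +1, giving the term +[[[t1, t3], t4], t2]
  t1t4t3t2 appears with sign -1, giving the term -[[[t1, t4], t3], t2]

[[[t1, t3], t4], t2] - [[[t1, t4], t3], t2]


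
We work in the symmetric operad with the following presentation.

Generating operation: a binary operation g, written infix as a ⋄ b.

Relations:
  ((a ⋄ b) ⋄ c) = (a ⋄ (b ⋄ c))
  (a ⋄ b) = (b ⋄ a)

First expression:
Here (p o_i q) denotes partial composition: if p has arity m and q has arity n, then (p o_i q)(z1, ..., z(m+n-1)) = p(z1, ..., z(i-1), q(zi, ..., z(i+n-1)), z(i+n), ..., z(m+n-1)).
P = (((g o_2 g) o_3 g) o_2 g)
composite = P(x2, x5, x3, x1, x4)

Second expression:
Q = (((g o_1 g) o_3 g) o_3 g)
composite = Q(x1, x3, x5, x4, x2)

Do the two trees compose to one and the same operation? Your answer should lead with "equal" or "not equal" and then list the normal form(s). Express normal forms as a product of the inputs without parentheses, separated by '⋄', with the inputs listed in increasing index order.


equal; both compose to x1 ⋄ x2 ⋄ x3 ⋄ x4 ⋄ x5

The first expression, normalized: x1 ⋄ x2 ⋄ x3 ⋄ x4 ⋄ x5
The second expression, normalized: x1 ⋄ x2 ⋄ x3 ⋄ x4 ⋄ x5
The forms coincide; equal.


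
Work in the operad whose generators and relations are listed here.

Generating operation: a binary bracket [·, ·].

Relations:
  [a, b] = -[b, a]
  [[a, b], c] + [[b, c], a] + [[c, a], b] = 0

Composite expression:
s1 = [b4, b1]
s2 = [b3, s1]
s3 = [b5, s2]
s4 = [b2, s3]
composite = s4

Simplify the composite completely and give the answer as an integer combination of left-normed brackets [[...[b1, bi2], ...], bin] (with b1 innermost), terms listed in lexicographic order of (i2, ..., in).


Left-normed coefficients sit on the b1-initial expansion words.
Composite bracket: [b2, [b5, [b3, [b4, b1]]]]
Expanding via [a, b] = ab - ba: 16 signed words (2^4 = 16).
Only words starting with b1 matter:
  the word b1b4b3b5b2 carries sign +1 and contributes +[[[[b1, b4], b3], b5], b2]

[[[[b1, b4], b3], b5], b2]


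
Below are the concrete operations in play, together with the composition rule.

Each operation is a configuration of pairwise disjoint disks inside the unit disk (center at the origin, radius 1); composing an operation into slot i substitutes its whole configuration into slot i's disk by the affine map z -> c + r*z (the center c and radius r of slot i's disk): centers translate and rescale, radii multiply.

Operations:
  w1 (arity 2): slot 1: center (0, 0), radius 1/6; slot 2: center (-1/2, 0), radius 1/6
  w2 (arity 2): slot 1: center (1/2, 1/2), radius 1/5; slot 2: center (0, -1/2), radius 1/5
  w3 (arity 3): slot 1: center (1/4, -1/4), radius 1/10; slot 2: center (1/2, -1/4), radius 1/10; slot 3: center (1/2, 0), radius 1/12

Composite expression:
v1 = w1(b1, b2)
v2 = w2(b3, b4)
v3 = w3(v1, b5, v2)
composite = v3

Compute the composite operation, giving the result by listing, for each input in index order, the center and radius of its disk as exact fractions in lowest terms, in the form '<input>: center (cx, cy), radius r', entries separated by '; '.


b1: center (1/4, -1/4), radius 1/60; b2: center (1/5, -1/4), radius 1/60; b3: center (13/24, 1/24), radius 1/60; b4: center (1/2, -1/24), radius 1/60; b5: center (1/2, -1/4), radius 1/10


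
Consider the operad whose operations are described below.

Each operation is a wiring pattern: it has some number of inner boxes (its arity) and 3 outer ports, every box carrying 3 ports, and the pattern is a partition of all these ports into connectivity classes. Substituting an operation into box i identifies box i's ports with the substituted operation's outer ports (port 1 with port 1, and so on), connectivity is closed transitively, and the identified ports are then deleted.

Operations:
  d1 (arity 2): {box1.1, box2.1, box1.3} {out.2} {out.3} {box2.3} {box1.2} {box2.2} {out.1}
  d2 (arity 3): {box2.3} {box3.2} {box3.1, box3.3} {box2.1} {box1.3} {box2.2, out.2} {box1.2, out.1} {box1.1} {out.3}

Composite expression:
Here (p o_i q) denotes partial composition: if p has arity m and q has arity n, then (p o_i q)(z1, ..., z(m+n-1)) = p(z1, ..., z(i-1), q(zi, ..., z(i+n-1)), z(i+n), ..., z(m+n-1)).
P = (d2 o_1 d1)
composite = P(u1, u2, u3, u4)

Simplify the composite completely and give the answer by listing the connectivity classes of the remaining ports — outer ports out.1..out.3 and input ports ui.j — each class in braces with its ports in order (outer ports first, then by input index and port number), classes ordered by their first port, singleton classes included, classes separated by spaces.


{out.1} {out.2, u3.2} {out.3} {u1.1, u1.3, u2.1} {u1.2} {u2.2} {u2.3} {u3.1} {u3.3} {u4.1, u4.3} {u4.2}

Two ports join when wires chain via d2-identified ports.
composing d1 on (u1, u2), with out.j its own outer ports: {out.1} {out.2} {out.3} {u1.1, u1.3, u2.1} {u1.2} {u2.2} {u2.3}
composing d2 on (u1, u2, u3, u4), with out.j its own outer ports: {out.1} {out.2, u3.2} {out.3} {u1.1, u1.3, u2.1} {u1.2} {u2.2} {u2.3} {u3.1} {u3.3} {u4.1, u4.3} {u4.2}


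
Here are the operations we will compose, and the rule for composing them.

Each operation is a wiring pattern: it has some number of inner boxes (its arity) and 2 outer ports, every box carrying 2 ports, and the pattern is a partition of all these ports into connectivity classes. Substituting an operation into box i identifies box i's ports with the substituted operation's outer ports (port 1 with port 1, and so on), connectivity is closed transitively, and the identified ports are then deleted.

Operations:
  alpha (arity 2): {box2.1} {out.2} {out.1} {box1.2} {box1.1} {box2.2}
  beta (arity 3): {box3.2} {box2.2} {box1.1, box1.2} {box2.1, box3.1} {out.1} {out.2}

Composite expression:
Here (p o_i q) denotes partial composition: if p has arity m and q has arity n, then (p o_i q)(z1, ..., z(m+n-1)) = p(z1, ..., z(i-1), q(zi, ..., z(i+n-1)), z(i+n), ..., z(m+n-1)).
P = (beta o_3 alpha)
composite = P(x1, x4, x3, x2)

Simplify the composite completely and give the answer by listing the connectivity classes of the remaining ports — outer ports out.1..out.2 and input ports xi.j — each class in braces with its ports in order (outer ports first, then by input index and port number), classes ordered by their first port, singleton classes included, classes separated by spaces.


{out.1} {out.2} {x1.1, x1.2} {x2.1} {x2.2} {x3.1} {x3.2} {x4.1} {x4.2}


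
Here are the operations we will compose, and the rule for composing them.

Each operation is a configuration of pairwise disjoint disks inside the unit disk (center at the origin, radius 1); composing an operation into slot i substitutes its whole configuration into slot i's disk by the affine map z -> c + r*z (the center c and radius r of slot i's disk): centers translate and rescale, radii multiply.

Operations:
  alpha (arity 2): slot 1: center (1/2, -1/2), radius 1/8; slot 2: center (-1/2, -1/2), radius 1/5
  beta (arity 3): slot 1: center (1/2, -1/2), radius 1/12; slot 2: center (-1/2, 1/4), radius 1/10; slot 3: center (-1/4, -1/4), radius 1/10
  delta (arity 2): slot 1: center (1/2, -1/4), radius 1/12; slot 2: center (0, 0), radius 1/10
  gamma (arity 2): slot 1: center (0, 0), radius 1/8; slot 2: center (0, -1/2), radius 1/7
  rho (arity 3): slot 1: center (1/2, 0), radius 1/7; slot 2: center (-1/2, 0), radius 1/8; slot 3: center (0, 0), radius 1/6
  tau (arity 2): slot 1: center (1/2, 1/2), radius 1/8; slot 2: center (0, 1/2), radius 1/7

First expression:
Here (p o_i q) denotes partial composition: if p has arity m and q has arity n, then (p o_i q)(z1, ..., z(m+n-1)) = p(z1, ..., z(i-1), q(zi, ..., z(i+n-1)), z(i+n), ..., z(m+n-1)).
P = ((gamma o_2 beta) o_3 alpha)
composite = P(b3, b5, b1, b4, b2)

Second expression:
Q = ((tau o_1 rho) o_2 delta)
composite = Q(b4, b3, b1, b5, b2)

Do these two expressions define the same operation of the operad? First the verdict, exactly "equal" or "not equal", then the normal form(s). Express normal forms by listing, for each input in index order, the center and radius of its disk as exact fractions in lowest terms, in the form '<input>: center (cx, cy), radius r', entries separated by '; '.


not equal — first b1: center (-9/140, -33/70), radius 1/560; b2: center (-1/28, -15/28), radius 1/70; b3: center (0, 0), radius 1/8; b4: center (-11/140, -33/70), radius 1/350; b5: center (1/14, -4/7), radius 1/84, second b1: center (7/16, 1/2), radius 1/640; b2: center (0, 1/2), radius 1/7; b3: center (57/128, 127/256), radius 1/768; b4: center (9/16, 1/2), radius 1/56; b5: center (1/2, 1/2), radius 1/48

Reducing the first expression gives b1: center (-9/140, -33/70), radius 1/560; b2: center (-1/28, -15/28), radius 1/70; b3: center (0, 0), radius 1/8; b4: center (-11/140, -33/70), radius 1/350; b5: center (1/14, -4/7), radius 1/84
Reducing the second expression gives b1: center (7/16, 1/2), radius 1/640; b2: center (0, 1/2), radius 1/7; b3: center (57/128, 127/256), radius 1/768; b4: center (9/16, 1/2), radius 1/56; b5: center (1/2, 1/2), radius 1/48
The forms do not match — not equal.


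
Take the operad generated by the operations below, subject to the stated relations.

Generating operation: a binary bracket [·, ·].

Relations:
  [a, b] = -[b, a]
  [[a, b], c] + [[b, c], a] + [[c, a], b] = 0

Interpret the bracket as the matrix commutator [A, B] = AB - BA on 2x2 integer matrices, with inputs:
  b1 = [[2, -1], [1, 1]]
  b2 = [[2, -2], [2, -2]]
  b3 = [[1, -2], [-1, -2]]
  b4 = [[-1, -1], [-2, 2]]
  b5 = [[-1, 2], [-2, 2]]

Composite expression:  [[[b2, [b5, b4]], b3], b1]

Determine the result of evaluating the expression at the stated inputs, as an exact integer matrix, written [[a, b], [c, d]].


[[-72, 84], [12, 72]]


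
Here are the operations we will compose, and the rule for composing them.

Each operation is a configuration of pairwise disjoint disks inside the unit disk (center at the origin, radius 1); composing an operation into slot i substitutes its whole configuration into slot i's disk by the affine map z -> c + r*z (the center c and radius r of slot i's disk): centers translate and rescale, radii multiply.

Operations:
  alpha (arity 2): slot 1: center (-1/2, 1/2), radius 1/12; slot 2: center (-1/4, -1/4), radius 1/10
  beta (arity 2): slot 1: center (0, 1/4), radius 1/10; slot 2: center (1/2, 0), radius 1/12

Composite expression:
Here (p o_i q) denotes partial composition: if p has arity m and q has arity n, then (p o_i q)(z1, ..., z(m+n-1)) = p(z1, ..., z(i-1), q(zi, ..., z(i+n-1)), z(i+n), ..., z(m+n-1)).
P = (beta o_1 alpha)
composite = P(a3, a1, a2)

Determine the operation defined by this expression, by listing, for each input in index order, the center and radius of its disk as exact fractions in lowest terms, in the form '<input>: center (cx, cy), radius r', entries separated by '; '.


Each a-disk chains the slot maps above it in beta; radii multiply.
tracing a3 down its 2-map path: center (-1/20, 3/10), radius 1/120
tracing a1 down its 2-map path: center (-1/40, 9/40), radius 1/100
tracing a2 down its 1-map path: center (1/2, 0), radius 1/12

a1: center (-1/40, 9/40), radius 1/100; a2: center (1/2, 0), radius 1/12; a3: center (-1/20, 3/10), radius 1/120


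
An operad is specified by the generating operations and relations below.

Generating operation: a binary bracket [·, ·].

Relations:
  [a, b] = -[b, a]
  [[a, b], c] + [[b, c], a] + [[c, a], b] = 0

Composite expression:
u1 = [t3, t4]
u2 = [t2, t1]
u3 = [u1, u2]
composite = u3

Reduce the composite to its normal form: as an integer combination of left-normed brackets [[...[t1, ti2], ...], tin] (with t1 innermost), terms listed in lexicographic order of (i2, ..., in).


[[[t1, t2], t3], t4] - [[[t1, t2], t4], t3]
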